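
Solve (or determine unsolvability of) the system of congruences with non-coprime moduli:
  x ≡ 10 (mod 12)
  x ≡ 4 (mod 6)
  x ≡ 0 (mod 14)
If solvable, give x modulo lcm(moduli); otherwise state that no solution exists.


Moduli 12, 6, 14 are not pairwise coprime, so CRT works modulo lcm(m_i) when all pairwise compatibility conditions hold.
Pairwise compatibility: gcd(m_i, m_j) must divide a_i - a_j for every pair.
Merge one congruence at a time:
  Start: x ≡ 10 (mod 12).
  Combine with x ≡ 4 (mod 6): gcd(12, 6) = 6; 4 - 10 = -6, which IS divisible by 6, so compatible.
    Write x = 10 + 12·t and substitute into x ≡ 4 (mod 6): 12·t ≡ 4 − 10 = -6 (mod 6).
    Divide the congruence (and modulus) by g = 6: 2·t ≡ -1 (mod 1).
    Modulo 1 every t works; take t = 0.
    Then x = 10 + 12·0 = 10, valid modulo lcm(12, 6) = 12: x ≡ 10 (mod 12).
  Combine with x ≡ 0 (mod 14): gcd(12, 14) = 2; 0 - 10 = -10, which IS divisible by 2, so compatible.
    Write x = 10 + 12·t and substitute into x ≡ 0 (mod 14): 12·t ≡ 0 − 10 = -10 (mod 14).
    Divide the congruence (and modulus) by g = 2: 6·t ≡ -5 (mod 7).
    Reduce coefficients mod 7: 6·t ≡ 2 (mod 7).
    The inverse of 6 mod 7 is 6 (since 6·6 = 36 = 5·7 + 1), so t ≡ 6·2 = 12 ≡ 5 (mod 7).
    Then x = 10 + 12·5 = 70, valid modulo lcm(12, 14) = 84: x ≡ 70 (mod 84).
Verify: 70 mod 12 = 10, 70 mod 6 = 4, 70 mod 14 = 0.

x ≡ 70 (mod 84).


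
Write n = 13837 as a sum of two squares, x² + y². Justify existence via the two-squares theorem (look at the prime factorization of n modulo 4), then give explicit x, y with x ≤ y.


Step 1: Factor n = 13837 = 101 · 137.
Step 2: Check the mod-4 condition on each prime factor: 101 ≡ 1 (mod 4), exponent 1; 137 ≡ 1 (mod 4), exponent 1.
All primes ≡ 3 (mod 4) appear to even exponent (or don't appear), so by the two-squares theorem n IS expressible as a sum of two squares.
Step 3: Build a representation. Here n = 101 · 137 is a product of primes ≡ 1 (mod 4). Each prime p ≡ 1 (mod 4) is itself a sum of two squares; find a² by testing p − a² for a perfect square:
  101: 101 − 1² = 100 = 10² ⇒ 101 = 1² + 10².
  137: 137 − 1² = 136, 137 − 2² = 133, 137 − 3² = 128, 137 − 4² = 121 = 11² ⇒ 137 = 4² + 11².
  Combine using the Brahmagupta–Fibonacci identity (a² + b²)(c² + d²) = (ac − bd)² + (ad + bc)² = (ac + bd)² + (ad − bc)²:
  101 · 137 = 13837: from (1² + 10²)(4² + 11²), take (1·4 − 10·11, 1·11 + 10·4) = (4 − 110, 11 + 40) = (-106, 51); dropping signs (only squares matter) gives (106, 51); check 106² + 51² = 11236 + 2601 = 13837 ✓.
Step 4: Order so x ≤ y and verify: 51² + 106² = 2601 + 11236 = 13837 = n. ✓

n = 13837 = 51² + 106² (one valid representation with x ≤ y).


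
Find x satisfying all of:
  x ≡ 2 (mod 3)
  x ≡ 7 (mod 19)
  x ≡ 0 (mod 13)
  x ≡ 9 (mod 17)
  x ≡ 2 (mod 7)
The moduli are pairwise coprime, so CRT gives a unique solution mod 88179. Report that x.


Product of moduli M = 3 · 19 · 13 · 17 · 7 = 88179.
Merge one congruence at a time:
  Start: x ≡ 2 (mod 3).
  Combine with x ≡ 7 (mod 19); new modulus lcm = 57.
    Write x = 2 + 3·t and substitute into x ≡ 7 (mod 19): 3·t ≡ 7 − 2 = 5 (mod 19).
    The inverse of 3 mod 19 is 13 (since 3·13 = 39 = 2·19 + 1), so t ≡ 13·5 = 65 ≡ 8 (mod 19).
    Then x = 2 + 3·8 = 26, valid modulo lcm(3, 19) = 57: x ≡ 26 (mod 57).
  Combine with x ≡ 0 (mod 13); new modulus lcm = 741.
    Write x = 26 + 57·t and substitute into x ≡ 0 (mod 13): 57·t ≡ 0 − 26 = -26 (mod 13).
    Reduce coefficients mod 13: 5·t ≡ 0 (mod 13).
    The inverse of 5 mod 13 is 8 (since 5·8 = 40 = 3·13 + 1), so t ≡ 8·0 = 0 ≡ 0 (mod 13).
    Then x = 26 + 57·0 = 26, valid modulo lcm(57, 13) = 741: x ≡ 26 (mod 741).
  Combine with x ≡ 9 (mod 17); new modulus lcm = 12597.
    Write x = 26 + 741·t and substitute into x ≡ 9 (mod 17): 741·t ≡ 9 − 26 = -17 (mod 17).
    Reduce coefficients mod 17: 10·t ≡ 0 (mod 17).
    The inverse of 10 mod 17 is 12 (since 10·12 = 120 = 7·17 + 1), so t ≡ 12·0 = 0 ≡ 0 (mod 17).
    Then x = 26 + 741·0 = 26, valid modulo lcm(741, 17) = 12597: x ≡ 26 (mod 12597).
  Combine with x ≡ 2 (mod 7); new modulus lcm = 88179.
    Write x = 26 + 12597·t and substitute into x ≡ 2 (mod 7): 12597·t ≡ 2 − 26 = -24 (mod 7).
    Reduce coefficients mod 7: 4·t ≡ 4 (mod 7).
    The inverse of 4 mod 7 is 2 (since 4·2 = 8 = 1·7 + 1), so t ≡ 2·4 = 8 ≡ 1 (mod 7).
    Then x = 26 + 12597·1 = 12623, valid modulo lcm(12597, 7) = 88179: x ≡ 12623 (mod 88179).
Verify against each original: 12623 mod 3 = 2, 12623 mod 19 = 7, 12623 mod 13 = 0, 12623 mod 17 = 9, 12623 mod 7 = 2.

x ≡ 12623 (mod 88179).


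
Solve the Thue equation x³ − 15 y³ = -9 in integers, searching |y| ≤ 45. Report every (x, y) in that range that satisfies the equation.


The equation is x³ - 15y³ = -9. For fixed y, x³ = 15·y³ − 9, so a solution requires the RHS to be a perfect cube.
Strategy: iterate y from -45 to 45, compute RHS = 15·y³ − 9, and check whether it is a (positive or negative) perfect cube.
Check small values of y:
  y = 0: RHS = -9 is not a perfect cube.
  y = 1: RHS = 6 is not a perfect cube.
  y = -1: RHS = -24 is not a perfect cube.
  y = 2: RHS = 111 is not a perfect cube.
  y = -2: RHS = -129 is not a perfect cube.
  y = 3: RHS = 396 is not a perfect cube.
  y = -3: RHS = -414 is not a perfect cube.
Continuing the search up to |y| = 45 finds no solutions either.
No (x, y) in the scanned range satisfies the equation.

No integer solutions with |y| ≤ 45.


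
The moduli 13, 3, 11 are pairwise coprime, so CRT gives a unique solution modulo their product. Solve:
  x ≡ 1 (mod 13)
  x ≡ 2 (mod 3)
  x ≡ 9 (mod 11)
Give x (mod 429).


Moduli 13, 3, 11 are pairwise coprime; by CRT there is a unique solution modulo M = 13 · 3 · 11 = 429.
Solve pairwise, accumulating the modulus:
  Start with x ≡ 1 (mod 13).
  Combine with x ≡ 2 (mod 3): since gcd(13, 3) = 1, we get a unique residue mod 39.
    Write x = 1 + 13·t and substitute into x ≡ 2 (mod 3): 13·t ≡ 2 − 1 = 1 (mod 3).
    Reduce coefficients mod 3: 1·t ≡ 1 (mod 3).
    So t ≡ 1 (mod 3).
    Then x = 1 + 13·1 = 14, valid modulo lcm(13, 3) = 39: x ≡ 14 (mod 39).
  Combine with x ≡ 9 (mod 11): since gcd(39, 11) = 1, we get a unique residue mod 429.
    Write x = 14 + 39·t and substitute into x ≡ 9 (mod 11): 39·t ≡ 9 − 14 = -5 (mod 11).
    Reduce coefficients mod 11: 6·t ≡ 6 (mod 11).
    The inverse of 6 mod 11 is 2 (since 6·2 = 12 = 1·11 + 1), so t ≡ 2·6 = 12 ≡ 1 (mod 11).
    Then x = 14 + 39·1 = 53, valid modulo lcm(39, 11) = 429: x ≡ 53 (mod 429).
Verify: 53 mod 13 = 1 ✓, 53 mod 3 = 2 ✓, 53 mod 11 = 9 ✓.

x ≡ 53 (mod 429).


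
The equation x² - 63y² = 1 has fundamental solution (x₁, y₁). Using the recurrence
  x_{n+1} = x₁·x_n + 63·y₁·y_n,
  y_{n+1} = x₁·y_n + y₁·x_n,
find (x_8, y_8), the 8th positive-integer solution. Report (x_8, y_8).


Step 1: Find the fundamental solution (x₁, y₁) of x² - 63y² = 1.
  Expand √63 as a continued fraction. a₀ = ⌊√63⌋ = 7; iterate m_{k+1} = d_k·a_k − m_k, d_{k+1} = (63 − m_{k+1}²)/d_k, a_{k+1} = ⌊(a₀ + m_{k+1})/d_{k+1}⌋ (starting m₀ = 0, d₀ = 1), with convergents p_k = a_k·p_{k-1} + p_{k-2}, q_k = a_k·q_{k-1} + q_{k-2} (p₋₁ = 1, q₋₁ = 0):
  k = 0: a₀ = 7; p₀/q₀ = 7/1; p₀² − 63·q₀² = 49 − 63 = -14.
  k = 1: m = 7, d = 14, a = ⌊(7 + 7)/14⌋ = 1; p/q = (1·7 + 1)/(1·1 + 0) = 8/1; p² − 63·q² = 64 − 63 = 1.
  The first convergent with p² − 63·q² = 1 gives the fundamental solution (x₁, y₁) = (8, 1).
Step 2: Apply the recurrence (x_{n+1}, y_{n+1}) = (x₁x_n + 63y₁y_n, x₁y_n + y₁x_n) repeatedly.
  From (x_1, y_1) = (8, 1): x_2 = 8·8 + 63·1·1 = 127; y_2 = 8·1 + 1·8 = 16.
  From (x_2, y_2) = (127, 16): x_3 = 8·127 + 63·1·16 = 2024; y_3 = 8·16 + 1·127 = 255.
  From (x_3, y_3) = (2024, 255): x_4 = 8·2024 + 63·1·255 = 32257; y_4 = 8·255 + 1·2024 = 4064.
  From (x_4, y_4) = (32257, 4064): x_5 = 8·32257 + 63·1·4064 = 514088; y_5 = 8·4064 + 1·32257 = 64769.
  From (x_5, y_5) = (514088, 64769): x_6 = 8·514088 + 63·1·64769 = 8193151; y_6 = 8·64769 + 1·514088 = 1032240.
  From (x_6, y_6) = (8193151, 1032240): x_7 = 8·8193151 + 63·1·1032240 = 130576328; y_7 = 8·1032240 + 1·8193151 = 16451071.
  From (x_7, y_7) = (130576328, 16451071): x_8 = 8·130576328 + 63·1·16451071 = 2081028097; y_8 = 8·16451071 + 1·130576328 = 262184896.
Step 3: Verify x_8² - 63·y_8² = 4330677940503441409 - 4330677940503441408 = 1 (should be 1). ✓

(x_1, y_1) = (8, 1); (x_8, y_8) = (2081028097, 262184896).


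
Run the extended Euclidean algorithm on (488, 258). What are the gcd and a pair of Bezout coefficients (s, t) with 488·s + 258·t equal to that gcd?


Euclidean algorithm on (488, 258) — divide until remainder is 0:
  488 = 1 · 258 + 230
  258 = 1 · 230 + 28
  230 = 8 · 28 + 6
  28 = 4 · 6 + 4
  6 = 1 · 4 + 2
  4 = 2 · 2 + 0
gcd(488, 258) = 2.
Track Bezout coefficients alongside the remainders: start with r₀ = 488 = a·1 + b·0 (s = 1, t = 0) and r₁ = 258 = a·0 + b·1 (s = 0, t = 1); each new remainder r_{k+1} = r_{k-1} − q_k·r_k inherits s_{k+1} = s_{k-1} − q_k·s_k, t_{k+1} = t_{k-1} − q_k·t_k, so r_k = a·s_k + b·t_k at every step:
  q = 1: r = 230, s = 1 − 1·0 = 1, t = 0 − 1·1 = -1  (check: 488·1 + 258·(-1) = 230)
  q = 1: r = 28, s = 0 − 1·1 = -1, t = 1 − 1·(-1) = 2  (check: 488·(-1) + 258·2 = 28)
  q = 8: r = 6, s = 1 − 8·(-1) = 9, t = -1 − 8·2 = -17  (check: 488·9 + 258·(-17) = 6)
  q = 4: r = 4, s = -1 − 4·9 = -37, t = 2 − 4·(-17) = 70  (check: 488·(-37) + 258·70 = 4)
  q = 1: r = 2, s = 9 − 1·(-37) = 46, t = -17 − 1·70 = -87  (check: 488·46 + 258·(-87) = 2)
The row with r = 2 (the gcd) gives the Bezout coefficients s = 46, t = -87.
Result: 488 · (46) + 258 · (-87) = 2.

gcd(488, 258) = 2; s = 46, t = -87 (check: 488·46 + 258·(-87) = 2).


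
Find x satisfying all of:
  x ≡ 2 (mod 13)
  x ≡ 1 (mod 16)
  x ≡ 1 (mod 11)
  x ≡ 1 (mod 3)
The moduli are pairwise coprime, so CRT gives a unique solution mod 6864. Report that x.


Product of moduli M = 13 · 16 · 11 · 3 = 6864.
Merge one congruence at a time:
  Start: x ≡ 2 (mod 13).
  Combine with x ≡ 1 (mod 16); new modulus lcm = 208.
    Write x = 2 + 13·t and substitute into x ≡ 1 (mod 16): 13·t ≡ 1 − 2 = -1 (mod 16).
    Reduce coefficients mod 16: 13·t ≡ 15 (mod 16).
    The inverse of 13 mod 16 is 5 (since 13·5 = 65 = 4·16 + 1), so t ≡ 5·15 = 75 ≡ 11 (mod 16).
    Then x = 2 + 13·11 = 145, valid modulo lcm(13, 16) = 208: x ≡ 145 (mod 208).
  Combine with x ≡ 1 (mod 11); new modulus lcm = 2288.
    Write x = 145 + 208·t and substitute into x ≡ 1 (mod 11): 208·t ≡ 1 − 145 = -144 (mod 11).
    Reduce coefficients mod 11: 10·t ≡ 10 (mod 11).
    The inverse of 10 mod 11 is 10 (since 10·10 = 100 = 9·11 + 1), so t ≡ 10·10 = 100 ≡ 1 (mod 11).
    Then x = 145 + 208·1 = 353, valid modulo lcm(208, 11) = 2288: x ≡ 353 (mod 2288).
  Combine with x ≡ 1 (mod 3); new modulus lcm = 6864.
    Write x = 353 + 2288·t and substitute into x ≡ 1 (mod 3): 2288·t ≡ 1 − 353 = -352 (mod 3).
    Reduce coefficients mod 3: 2·t ≡ 2 (mod 3).
    The inverse of 2 mod 3 is 2 (since 2·2 = 4 = 1·3 + 1), so t ≡ 2·2 = 4 ≡ 1 (mod 3).
    Then x = 353 + 2288·1 = 2641, valid modulo lcm(2288, 3) = 6864: x ≡ 2641 (mod 6864).
Verify against each original: 2641 mod 13 = 2, 2641 mod 16 = 1, 2641 mod 11 = 1, 2641 mod 3 = 1.

x ≡ 2641 (mod 6864).


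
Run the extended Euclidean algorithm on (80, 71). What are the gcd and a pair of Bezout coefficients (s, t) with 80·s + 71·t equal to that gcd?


Euclidean algorithm on (80, 71) — divide until remainder is 0:
  80 = 1 · 71 + 9
  71 = 7 · 9 + 8
  9 = 1 · 8 + 1
  8 = 8 · 1 + 0
gcd(80, 71) = 1.
Track Bezout coefficients alongside the remainders: start with r₀ = 80 = a·1 + b·0 (s = 1, t = 0) and r₁ = 71 = a·0 + b·1 (s = 0, t = 1); each new remainder r_{k+1} = r_{k-1} − q_k·r_k inherits s_{k+1} = s_{k-1} − q_k·s_k, t_{k+1} = t_{k-1} − q_k·t_k, so r_k = a·s_k + b·t_k at every step:
  q = 1: r = 9, s = 1 − 1·0 = 1, t = 0 − 1·1 = -1  (check: 80·1 + 71·(-1) = 9)
  q = 7: r = 8, s = 0 − 7·1 = -7, t = 1 − 7·(-1) = 8  (check: 80·(-7) + 71·8 = 8)
  q = 1: r = 1, s = 1 − 1·(-7) = 8, t = -1 − 1·8 = -9  (check: 80·8 + 71·(-9) = 1)
The row with r = 1 (the gcd) gives the Bezout coefficients s = 8, t = -9.
Result: 80 · (8) + 71 · (-9) = 1.

gcd(80, 71) = 1; s = 8, t = -9 (check: 80·8 + 71·(-9) = 1).


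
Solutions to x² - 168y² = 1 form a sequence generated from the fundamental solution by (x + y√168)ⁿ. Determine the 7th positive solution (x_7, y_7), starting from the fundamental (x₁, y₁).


Step 1: Find the fundamental solution (x₁, y₁) of x² - 168y² = 1.
  Expand √168 as a continued fraction. a₀ = ⌊√168⌋ = 12; iterate m_{k+1} = d_k·a_k − m_k, d_{k+1} = (168 − m_{k+1}²)/d_k, a_{k+1} = ⌊(a₀ + m_{k+1})/d_{k+1}⌋ (starting m₀ = 0, d₀ = 1), with convergents p_k = a_k·p_{k-1} + p_{k-2}, q_k = a_k·q_{k-1} + q_{k-2} (p₋₁ = 1, q₋₁ = 0):
  k = 0: a₀ = 12; p₀/q₀ = 12/1; p₀² − 168·q₀² = 144 − 168 = -24.
  k = 1: m = 12, d = 24, a = ⌊(12 + 12)/24⌋ = 1; p/q = (1·12 + 1)/(1·1 + 0) = 13/1; p² − 168·q² = 169 − 168 = 1.
  The first convergent with p² − 168·q² = 1 gives the fundamental solution (x₁, y₁) = (13, 1).
Step 2: Apply the recurrence (x_{n+1}, y_{n+1}) = (x₁x_n + 168y₁y_n, x₁y_n + y₁x_n) repeatedly.
  From (x_1, y_1) = (13, 1): x_2 = 13·13 + 168·1·1 = 337; y_2 = 13·1 + 1·13 = 26.
  From (x_2, y_2) = (337, 26): x_3 = 13·337 + 168·1·26 = 8749; y_3 = 13·26 + 1·337 = 675.
  From (x_3, y_3) = (8749, 675): x_4 = 13·8749 + 168·1·675 = 227137; y_4 = 13·675 + 1·8749 = 17524.
  From (x_4, y_4) = (227137, 17524): x_5 = 13·227137 + 168·1·17524 = 5896813; y_5 = 13·17524 + 1·227137 = 454949.
  From (x_5, y_5) = (5896813, 454949): x_6 = 13·5896813 + 168·1·454949 = 153090001; y_6 = 13·454949 + 1·5896813 = 11811150.
  From (x_6, y_6) = (153090001, 11811150): x_7 = 13·153090001 + 168·1·11811150 = 3974443213; y_7 = 13·11811150 + 1·153090001 = 306634951.
Step 3: Verify x_7² - 168·y_7² = 15796198853361763369 - 15796198853361763368 = 1 (should be 1). ✓

(x_1, y_1) = (13, 1); (x_7, y_7) = (3974443213, 306634951).


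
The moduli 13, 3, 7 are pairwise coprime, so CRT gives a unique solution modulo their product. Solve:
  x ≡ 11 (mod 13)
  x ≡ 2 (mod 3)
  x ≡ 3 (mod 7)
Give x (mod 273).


Moduli 13, 3, 7 are pairwise coprime; by CRT there is a unique solution modulo M = 13 · 3 · 7 = 273.
Solve pairwise, accumulating the modulus:
  Start with x ≡ 11 (mod 13).
  Combine with x ≡ 2 (mod 3): since gcd(13, 3) = 1, we get a unique residue mod 39.
    Write x = 11 + 13·t and substitute into x ≡ 2 (mod 3): 13·t ≡ 2 − 11 = -9 (mod 3).
    Reduce coefficients mod 3: 1·t ≡ 0 (mod 3).
    So t ≡ 0 (mod 3).
    Then x = 11 + 13·0 = 11, valid modulo lcm(13, 3) = 39: x ≡ 11 (mod 39).
  Combine with x ≡ 3 (mod 7): since gcd(39, 7) = 1, we get a unique residue mod 273.
    Write x = 11 + 39·t and substitute into x ≡ 3 (mod 7): 39·t ≡ 3 − 11 = -8 (mod 7).
    Reduce coefficients mod 7: 4·t ≡ 6 (mod 7).
    The inverse of 4 mod 7 is 2 (since 4·2 = 8 = 1·7 + 1), so t ≡ 2·6 = 12 ≡ 5 (mod 7).
    Then x = 11 + 39·5 = 206, valid modulo lcm(39, 7) = 273: x ≡ 206 (mod 273).
Verify: 206 mod 13 = 11 ✓, 206 mod 3 = 2 ✓, 206 mod 7 = 3 ✓.

x ≡ 206 (mod 273).


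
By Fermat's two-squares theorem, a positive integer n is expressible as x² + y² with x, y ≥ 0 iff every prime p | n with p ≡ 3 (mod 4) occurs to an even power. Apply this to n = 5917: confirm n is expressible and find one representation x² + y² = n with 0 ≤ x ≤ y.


Step 1: Factor n = 5917 = 61 · 97.
Step 2: Check the mod-4 condition on each prime factor: 61 ≡ 1 (mod 4), exponent 1; 97 ≡ 1 (mod 4), exponent 1.
All primes ≡ 3 (mod 4) appear to even exponent (or don't appear), so by the two-squares theorem n IS expressible as a sum of two squares.
Step 3: Build a representation. Here n = 61 · 97 is a product of primes ≡ 1 (mod 4). Each prime p ≡ 1 (mod 4) is itself a sum of two squares; find a² by testing p − a² for a perfect square:
  61: 61 − 1² = 60, 61 − 2² = 57, 61 − 3² = 52, 61 − 4² = 45, 61 − 5² = 36 = 6² ⇒ 61 = 5² + 6².
  97: 97 − 1² = 96, 97 − 2² = 93, 97 − 3² = 88, 97 − 4² = 81 = 9² ⇒ 97 = 4² + 9².
  Combine using the Brahmagupta–Fibonacci identity (a² + b²)(c² + d²) = (ac − bd)² + (ad + bc)² = (ac + bd)² + (ad − bc)²:
  61 · 97 = 5917: from (5² + 6²)(4² + 9²), take (5·4 − 6·9, 5·9 + 6·4) = (20 − 54, 45 + 24) = (-34, 69); dropping signs (only squares matter) gives (34, 69); check 34² + 69² = 1156 + 4761 = 5917 ✓.
Step 4: Order so x ≤ y and verify: 34² + 69² = 1156 + 4761 = 5917 = n. ✓

n = 5917 = 34² + 69² (one valid representation with x ≤ y).


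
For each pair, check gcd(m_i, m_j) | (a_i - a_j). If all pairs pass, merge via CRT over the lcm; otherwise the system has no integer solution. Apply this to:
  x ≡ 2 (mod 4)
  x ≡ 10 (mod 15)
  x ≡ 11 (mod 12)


Moduli 4, 15, 12 are not pairwise coprime, so CRT works modulo lcm(m_i) when all pairwise compatibility conditions hold.
Pairwise compatibility: gcd(m_i, m_j) must divide a_i - a_j for every pair.
Merge one congruence at a time:
  Start: x ≡ 2 (mod 4).
  Combine with x ≡ 10 (mod 15): gcd(4, 15) = 1; 10 - 2 = 8, which IS divisible by 1, so compatible.
    Write x = 2 + 4·t and substitute into x ≡ 10 (mod 15): 4·t ≡ 10 − 2 = 8 (mod 15).
    The inverse of 4 mod 15 is 4 (since 4·4 = 16 = 1·15 + 1), so t ≡ 4·8 = 32 ≡ 2 (mod 15).
    Then x = 2 + 4·2 = 10, valid modulo lcm(4, 15) = 60: x ≡ 10 (mod 60).
  Combine with x ≡ 11 (mod 12): gcd(60, 12) = 12, and 11 - 10 = 1 is NOT divisible by 12.
    ⇒ system is inconsistent (no integer solution).

No solution (the system is inconsistent).


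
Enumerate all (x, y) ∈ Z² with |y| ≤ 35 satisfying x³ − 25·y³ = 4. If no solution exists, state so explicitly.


The equation is x³ - 25y³ = 4. For fixed y, x³ = 25·y³ + 4, so a solution requires the RHS to be a perfect cube.
Strategy: iterate y from -35 to 35, compute RHS = 25·y³ + 4, and check whether it is a (positive or negative) perfect cube.
Check small values of y:
  y = 0: RHS = 4 is not a perfect cube.
  y = 1: RHS = 29 is not a perfect cube.
  y = -1: RHS = -21 is not a perfect cube.
  y = 2: RHS = 204 is not a perfect cube.
  y = -2: RHS = -196 is not a perfect cube.
  y = 3: RHS = 679 is not a perfect cube.
  y = -3: RHS = -671 is not a perfect cube.
Continuing the search up to |y| = 35 finds no solutions either.
No (x, y) in the scanned range satisfies the equation.

No integer solutions with |y| ≤ 35.


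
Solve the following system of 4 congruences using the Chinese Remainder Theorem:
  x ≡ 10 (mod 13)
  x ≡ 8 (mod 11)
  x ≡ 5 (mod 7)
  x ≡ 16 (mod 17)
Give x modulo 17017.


Product of moduli M = 13 · 11 · 7 · 17 = 17017.
Merge one congruence at a time:
  Start: x ≡ 10 (mod 13).
  Combine with x ≡ 8 (mod 11); new modulus lcm = 143.
    Write x = 10 + 13·t and substitute into x ≡ 8 (mod 11): 13·t ≡ 8 − 10 = -2 (mod 11).
    Reduce coefficients mod 11: 2·t ≡ 9 (mod 11).
    The inverse of 2 mod 11 is 6 (since 2·6 = 12 = 1·11 + 1), so t ≡ 6·9 = 54 ≡ 10 (mod 11).
    Then x = 10 + 13·10 = 140, valid modulo lcm(13, 11) = 143: x ≡ 140 (mod 143).
  Combine with x ≡ 5 (mod 7); new modulus lcm = 1001.
    Write x = 140 + 143·t and substitute into x ≡ 5 (mod 7): 143·t ≡ 5 − 140 = -135 (mod 7).
    Reduce coefficients mod 7: 3·t ≡ 5 (mod 7).
    The inverse of 3 mod 7 is 5 (since 3·5 = 15 = 2·7 + 1), so t ≡ 5·5 = 25 ≡ 4 (mod 7).
    Then x = 140 + 143·4 = 712, valid modulo lcm(143, 7) = 1001: x ≡ 712 (mod 1001).
  Combine with x ≡ 16 (mod 17); new modulus lcm = 17017.
    Write x = 712 + 1001·t and substitute into x ≡ 16 (mod 17): 1001·t ≡ 16 − 712 = -696 (mod 17).
    Reduce coefficients mod 17: 15·t ≡ 1 (mod 17).
    The inverse of 15 mod 17 is 8 (since 15·8 = 120 = 7·17 + 1), so t ≡ 8·1 = 8 ≡ 8 (mod 17).
    Then x = 712 + 1001·8 = 8720, valid modulo lcm(1001, 17) = 17017: x ≡ 8720 (mod 17017).
Verify against each original: 8720 mod 13 = 10, 8720 mod 11 = 8, 8720 mod 7 = 5, 8720 mod 17 = 16.

x ≡ 8720 (mod 17017).


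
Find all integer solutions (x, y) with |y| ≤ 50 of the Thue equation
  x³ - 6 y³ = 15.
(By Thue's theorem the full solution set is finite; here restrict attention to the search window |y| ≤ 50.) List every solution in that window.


The equation is x³ - 6y³ = 15. For fixed y, x³ = 6·y³ + 15, so a solution requires the RHS to be a perfect cube.
Strategy: iterate y from -50 to 50, compute RHS = 6·y³ + 15, and check whether it is a (positive or negative) perfect cube.
Check small values of y:
  y = 0: RHS = 15 is not a perfect cube.
  y = 1: RHS = 21 is not a perfect cube.
  y = -1: RHS = 9 is not a perfect cube.
  y = 2: RHS = 63 is not a perfect cube.
  y = -2: RHS = -33 is not a perfect cube.
  y = 3: RHS = 177 is not a perfect cube.
  y = -3: RHS = -147 is not a perfect cube.
Continuing the search up to |y| = 50 finds no solutions either.
No (x, y) in the scanned range satisfies the equation.

No integer solutions with |y| ≤ 50.


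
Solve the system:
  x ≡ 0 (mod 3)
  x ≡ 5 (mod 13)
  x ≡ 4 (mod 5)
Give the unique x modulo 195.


Moduli 3, 13, 5 are pairwise coprime; by CRT there is a unique solution modulo M = 3 · 13 · 5 = 195.
Solve pairwise, accumulating the modulus:
  Start with x ≡ 0 (mod 3).
  Combine with x ≡ 5 (mod 13): since gcd(3, 13) = 1, we get a unique residue mod 39.
    Write x = 0 + 3·t and substitute into x ≡ 5 (mod 13): 3·t ≡ 5 − 0 = 5 (mod 13).
    The inverse of 3 mod 13 is 9 (since 3·9 = 27 = 2·13 + 1), so t ≡ 9·5 = 45 ≡ 6 (mod 13).
    Then x = 0 + 3·6 = 18, valid modulo lcm(3, 13) = 39: x ≡ 18 (mod 39).
  Combine with x ≡ 4 (mod 5): since gcd(39, 5) = 1, we get a unique residue mod 195.
    Write x = 18 + 39·t and substitute into x ≡ 4 (mod 5): 39·t ≡ 4 − 18 = -14 (mod 5).
    Reduce coefficients mod 5: 4·t ≡ 1 (mod 5).
    The inverse of 4 mod 5 is 4 (since 4·4 = 16 = 3·5 + 1), so t ≡ 4·1 = 4 ≡ 4 (mod 5).
    Then x = 18 + 39·4 = 174, valid modulo lcm(39, 5) = 195: x ≡ 174 (mod 195).
Verify: 174 mod 3 = 0 ✓, 174 mod 13 = 5 ✓, 174 mod 5 = 4 ✓.

x ≡ 174 (mod 195).


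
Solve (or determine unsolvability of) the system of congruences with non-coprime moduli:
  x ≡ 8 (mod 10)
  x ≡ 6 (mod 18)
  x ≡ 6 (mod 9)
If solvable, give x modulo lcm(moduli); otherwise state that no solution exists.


Moduli 10, 18, 9 are not pairwise coprime, so CRT works modulo lcm(m_i) when all pairwise compatibility conditions hold.
Pairwise compatibility: gcd(m_i, m_j) must divide a_i - a_j for every pair.
Merge one congruence at a time:
  Start: x ≡ 8 (mod 10).
  Combine with x ≡ 6 (mod 18): gcd(10, 18) = 2; 6 - 8 = -2, which IS divisible by 2, so compatible.
    Write x = 8 + 10·t and substitute into x ≡ 6 (mod 18): 10·t ≡ 6 − 8 = -2 (mod 18).
    Divide the congruence (and modulus) by g = 2: 5·t ≡ -1 (mod 9).
    Reduce coefficients mod 9: 5·t ≡ 8 (mod 9).
    The inverse of 5 mod 9 is 2 (since 5·2 = 10 = 1·9 + 1), so t ≡ 2·8 = 16 ≡ 7 (mod 9).
    Then x = 8 + 10·7 = 78, valid modulo lcm(10, 18) = 90: x ≡ 78 (mod 90).
  Combine with x ≡ 6 (mod 9): gcd(90, 9) = 9; 6 - 78 = -72, which IS divisible by 9, so compatible.
    Write x = 78 + 90·t and substitute into x ≡ 6 (mod 9): 90·t ≡ 6 − 78 = -72 (mod 9).
    Divide the congruence (and modulus) by g = 9: 10·t ≡ -8 (mod 1).
    Modulo 1 every t works; take t = 0.
    Then x = 78 + 90·0 = 78, valid modulo lcm(90, 9) = 90: x ≡ 78 (mod 90).
Verify: 78 mod 10 = 8, 78 mod 18 = 6, 78 mod 9 = 6.

x ≡ 78 (mod 90).


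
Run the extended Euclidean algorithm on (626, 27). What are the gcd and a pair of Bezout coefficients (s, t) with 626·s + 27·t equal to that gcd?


Euclidean algorithm on (626, 27) — divide until remainder is 0:
  626 = 23 · 27 + 5
  27 = 5 · 5 + 2
  5 = 2 · 2 + 1
  2 = 2 · 1 + 0
gcd(626, 27) = 1.
Track Bezout coefficients alongside the remainders: start with r₀ = 626 = a·1 + b·0 (s = 1, t = 0) and r₁ = 27 = a·0 + b·1 (s = 0, t = 1); each new remainder r_{k+1} = r_{k-1} − q_k·r_k inherits s_{k+1} = s_{k-1} − q_k·s_k, t_{k+1} = t_{k-1} − q_k·t_k, so r_k = a·s_k + b·t_k at every step:
  q = 23: r = 5, s = 1 − 23·0 = 1, t = 0 − 23·1 = -23  (check: 626·1 + 27·(-23) = 5)
  q = 5: r = 2, s = 0 − 5·1 = -5, t = 1 − 5·(-23) = 116  (check: 626·(-5) + 27·116 = 2)
  q = 2: r = 1, s = 1 − 2·(-5) = 11, t = -23 − 2·116 = -255  (check: 626·11 + 27·(-255) = 1)
The row with r = 1 (the gcd) gives the Bezout coefficients s = 11, t = -255.
Result: 626 · (11) + 27 · (-255) = 1.

gcd(626, 27) = 1; s = 11, t = -255 (check: 626·11 + 27·(-255) = 1).


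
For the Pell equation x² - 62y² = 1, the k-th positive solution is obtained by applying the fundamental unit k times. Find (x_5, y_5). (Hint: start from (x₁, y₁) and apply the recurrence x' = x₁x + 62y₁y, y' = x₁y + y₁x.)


Step 1: Find the fundamental solution (x₁, y₁) of x² - 62y² = 1.
  Expand √62 as a continued fraction. a₀ = ⌊√62⌋ = 7; iterate m_{k+1} = d_k·a_k − m_k, d_{k+1} = (62 − m_{k+1}²)/d_k, a_{k+1} = ⌊(a₀ + m_{k+1})/d_{k+1}⌋ (starting m₀ = 0, d₀ = 1), with convergents p_k = a_k·p_{k-1} + p_{k-2}, q_k = a_k·q_{k-1} + q_{k-2} (p₋₁ = 1, q₋₁ = 0):
  k = 0: a₀ = 7; p₀/q₀ = 7/1; p₀² − 62·q₀² = 49 − 62 = -13.
  k = 1: m = 7, d = 13, a = ⌊(7 + 7)/13⌋ = 1; p/q = (1·7 + 1)/(1·1 + 0) = 8/1; p² − 62·q² = 64 − 62 = 2.
  k = 2: m = 6, d = 2, a = ⌊(7 + 6)/2⌋ = 6; p/q = (6·8 + 7)/(6·1 + 1) = 55/7; p² − 62·q² = 3025 − 3038 = -13.
  k = 3: m = 6, d = 13, a = ⌊(7 + 6)/13⌋ = 1; p/q = (1·55 + 8)/(1·7 + 1) = 63/8; p² − 62·q² = 3969 − 3968 = 1.
  The first convergent with p² − 62·q² = 1 gives the fundamental solution (x₁, y₁) = (63, 8).
Step 2: Apply the recurrence (x_{n+1}, y_{n+1}) = (x₁x_n + 62y₁y_n, x₁y_n + y₁x_n) repeatedly.
  From (x_1, y_1) = (63, 8): x_2 = 63·63 + 62·8·8 = 7937; y_2 = 63·8 + 8·63 = 1008.
  From (x_2, y_2) = (7937, 1008): x_3 = 63·7937 + 62·8·1008 = 999999; y_3 = 63·1008 + 8·7937 = 127000.
  From (x_3, y_3) = (999999, 127000): x_4 = 63·999999 + 62·8·127000 = 125991937; y_4 = 63·127000 + 8·999999 = 16000992.
  From (x_4, y_4) = (125991937, 16000992): x_5 = 63·125991937 + 62·8·16000992 = 15873984063; y_5 = 63·16000992 + 8·125991937 = 2015997992.
Step 3: Verify x_5² - 62·y_5² = 251983370032377987969 - 251983370032377987968 = 1 (should be 1). ✓

(x_1, y_1) = (63, 8); (x_5, y_5) = (15873984063, 2015997992).


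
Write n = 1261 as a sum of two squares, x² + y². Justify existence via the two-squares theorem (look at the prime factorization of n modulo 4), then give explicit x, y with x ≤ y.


Step 1: Factor n = 1261 = 13 · 97.
Step 2: Check the mod-4 condition on each prime factor: 13 ≡ 1 (mod 4), exponent 1; 97 ≡ 1 (mod 4), exponent 1.
All primes ≡ 3 (mod 4) appear to even exponent (or don't appear), so by the two-squares theorem n IS expressible as a sum of two squares.
Step 3: Build a representation. Here n = 13 · 97 is a product of primes ≡ 1 (mod 4). Each prime p ≡ 1 (mod 4) is itself a sum of two squares; find a² by testing p − a² for a perfect square:
  13: 13 − 1² = 12, 13 − 2² = 9 = 3² ⇒ 13 = 2² + 3².
  97: 97 − 1² = 96, 97 − 2² = 93, 97 − 3² = 88, 97 − 4² = 81 = 9² ⇒ 97 = 4² + 9².
  Combine using the Brahmagupta–Fibonacci identity (a² + b²)(c² + d²) = (ac − bd)² + (ad + bc)² = (ac + bd)² + (ad − bc)²:
  13 · 97 = 1261: from (2² + 3²)(4² + 9²), take (2·4 − 3·9, 2·9 + 3·4) = (8 − 27, 18 + 12) = (-19, 30); dropping signs (only squares matter) gives (19, 30); check 19² + 30² = 361 + 900 = 1261 ✓.
Step 4: Order so x ≤ y and verify: 19² + 30² = 361 + 900 = 1261 = n. ✓

n = 1261 = 19² + 30² (one valid representation with x ≤ y).


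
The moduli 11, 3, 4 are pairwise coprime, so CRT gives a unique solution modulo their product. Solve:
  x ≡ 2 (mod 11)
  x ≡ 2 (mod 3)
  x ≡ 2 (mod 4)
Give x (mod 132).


Moduli 11, 3, 4 are pairwise coprime; by CRT there is a unique solution modulo M = 11 · 3 · 4 = 132.
Solve pairwise, accumulating the modulus:
  Start with x ≡ 2 (mod 11).
  Combine with x ≡ 2 (mod 3): since gcd(11, 3) = 1, we get a unique residue mod 33.
    Write x = 2 + 11·t and substitute into x ≡ 2 (mod 3): 11·t ≡ 2 − 2 = 0 (mod 3).
    Reduce coefficients mod 3: 2·t ≡ 0 (mod 3).
    The inverse of 2 mod 3 is 2 (since 2·2 = 4 = 1·3 + 1), so t ≡ 2·0 = 0 ≡ 0 (mod 3).
    Then x = 2 + 11·0 = 2, valid modulo lcm(11, 3) = 33: x ≡ 2 (mod 33).
  Combine with x ≡ 2 (mod 4): since gcd(33, 4) = 1, we get a unique residue mod 132.
    Write x = 2 + 33·t and substitute into x ≡ 2 (mod 4): 33·t ≡ 2 − 2 = 0 (mod 4).
    Reduce coefficients mod 4: 1·t ≡ 0 (mod 4).
    So t ≡ 0 (mod 4).
    Then x = 2 + 33·0 = 2, valid modulo lcm(33, 4) = 132: x ≡ 2 (mod 132).
Verify: 2 mod 11 = 2 ✓, 2 mod 3 = 2 ✓, 2 mod 4 = 2 ✓.

x ≡ 2 (mod 132).


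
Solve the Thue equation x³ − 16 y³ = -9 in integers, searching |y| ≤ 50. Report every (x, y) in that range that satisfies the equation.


The equation is x³ - 16y³ = -9. For fixed y, x³ = 16·y³ − 9, so a solution requires the RHS to be a perfect cube.
Strategy: iterate y from -50 to 50, compute RHS = 16·y³ − 9, and check whether it is a (positive or negative) perfect cube.
Check small values of y:
  y = 0: RHS = -9 is not a perfect cube.
  y = 1: RHS = 7 is not a perfect cube.
  y = -1: RHS = -25 is not a perfect cube.
  y = 2: RHS = 119 is not a perfect cube.
  y = -2: RHS = -137 is not a perfect cube.
  y = 3: RHS = 423 is not a perfect cube.
  y = -3: RHS = -441 is not a perfect cube.
Continuing the search up to |y| = 50 finds no solutions either.
No (x, y) in the scanned range satisfies the equation.

No integer solutions with |y| ≤ 50.


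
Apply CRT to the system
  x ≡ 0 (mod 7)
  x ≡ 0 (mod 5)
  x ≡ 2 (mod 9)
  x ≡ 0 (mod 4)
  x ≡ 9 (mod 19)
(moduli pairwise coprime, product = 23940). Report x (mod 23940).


Product of moduli M = 7 · 5 · 9 · 4 · 19 = 23940.
Merge one congruence at a time:
  Start: x ≡ 0 (mod 7).
  Combine with x ≡ 0 (mod 5); new modulus lcm = 35.
    Write x = 0 + 7·t and substitute into x ≡ 0 (mod 5): 7·t ≡ 0 − 0 = 0 (mod 5).
    Reduce coefficients mod 5: 2·t ≡ 0 (mod 5).
    The inverse of 2 mod 5 is 3 (since 2·3 = 6 = 1·5 + 1), so t ≡ 3·0 = 0 ≡ 0 (mod 5).
    Then x = 0 + 7·0 = 0, valid modulo lcm(7, 5) = 35: x ≡ 0 (mod 35).
  Combine with x ≡ 2 (mod 9); new modulus lcm = 315.
    Write x = 0 + 35·t and substitute into x ≡ 2 (mod 9): 35·t ≡ 2 − 0 = 2 (mod 9).
    Reduce coefficients mod 9: 8·t ≡ 2 (mod 9).
    The inverse of 8 mod 9 is 8 (since 8·8 = 64 = 7·9 + 1), so t ≡ 8·2 = 16 ≡ 7 (mod 9).
    Then x = 0 + 35·7 = 245, valid modulo lcm(35, 9) = 315: x ≡ 245 (mod 315).
  Combine with x ≡ 0 (mod 4); new modulus lcm = 1260.
    Write x = 245 + 315·t and substitute into x ≡ 0 (mod 4): 315·t ≡ 0 − 245 = -245 (mod 4).
    Reduce coefficients mod 4: 3·t ≡ 3 (mod 4).
    The inverse of 3 mod 4 is 3 (since 3·3 = 9 = 2·4 + 1), so t ≡ 3·3 = 9 ≡ 1 (mod 4).
    Then x = 245 + 315·1 = 560, valid modulo lcm(315, 4) = 1260: x ≡ 560 (mod 1260).
  Combine with x ≡ 9 (mod 19); new modulus lcm = 23940.
    Write x = 560 + 1260·t and substitute into x ≡ 9 (mod 19): 1260·t ≡ 9 − 560 = -551 (mod 19).
    Reduce coefficients mod 19: 6·t ≡ 0 (mod 19).
    The inverse of 6 mod 19 is 16 (since 6·16 = 96 = 5·19 + 1), so t ≡ 16·0 = 0 ≡ 0 (mod 19).
    Then x = 560 + 1260·0 = 560, valid modulo lcm(1260, 19) = 23940: x ≡ 560 (mod 23940).
Verify against each original: 560 mod 7 = 0, 560 mod 5 = 0, 560 mod 9 = 2, 560 mod 4 = 0, 560 mod 19 = 9.

x ≡ 560 (mod 23940).


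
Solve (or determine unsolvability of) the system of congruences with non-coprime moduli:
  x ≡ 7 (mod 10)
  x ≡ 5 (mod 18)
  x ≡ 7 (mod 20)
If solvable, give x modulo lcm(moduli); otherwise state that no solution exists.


Moduli 10, 18, 20 are not pairwise coprime, so CRT works modulo lcm(m_i) when all pairwise compatibility conditions hold.
Pairwise compatibility: gcd(m_i, m_j) must divide a_i - a_j for every pair.
Merge one congruence at a time:
  Start: x ≡ 7 (mod 10).
  Combine with x ≡ 5 (mod 18): gcd(10, 18) = 2; 5 - 7 = -2, which IS divisible by 2, so compatible.
    Write x = 7 + 10·t and substitute into x ≡ 5 (mod 18): 10·t ≡ 5 − 7 = -2 (mod 18).
    Divide the congruence (and modulus) by g = 2: 5·t ≡ -1 (mod 9).
    Reduce coefficients mod 9: 5·t ≡ 8 (mod 9).
    The inverse of 5 mod 9 is 2 (since 5·2 = 10 = 1·9 + 1), so t ≡ 2·8 = 16 ≡ 7 (mod 9).
    Then x = 7 + 10·7 = 77, valid modulo lcm(10, 18) = 90: x ≡ 77 (mod 90).
  Combine with x ≡ 7 (mod 20): gcd(90, 20) = 10; 7 - 77 = -70, which IS divisible by 10, so compatible.
    Write x = 77 + 90·t and substitute into x ≡ 7 (mod 20): 90·t ≡ 7 − 77 = -70 (mod 20).
    Divide the congruence (and modulus) by g = 10: 9·t ≡ -7 (mod 2).
    Reduce coefficients mod 2: 1·t ≡ 1 (mod 2).
    So t ≡ 1 (mod 2).
    Then x = 77 + 90·1 = 167, valid modulo lcm(90, 20) = 180: x ≡ 167 (mod 180).
Verify: 167 mod 10 = 7, 167 mod 18 = 5, 167 mod 20 = 7.

x ≡ 167 (mod 180).


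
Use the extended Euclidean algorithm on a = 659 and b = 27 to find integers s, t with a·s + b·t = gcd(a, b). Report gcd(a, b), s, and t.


Euclidean algorithm on (659, 27) — divide until remainder is 0:
  659 = 24 · 27 + 11
  27 = 2 · 11 + 5
  11 = 2 · 5 + 1
  5 = 5 · 1 + 0
gcd(659, 27) = 1.
Track Bezout coefficients alongside the remainders: start with r₀ = 659 = a·1 + b·0 (s = 1, t = 0) and r₁ = 27 = a·0 + b·1 (s = 0, t = 1); each new remainder r_{k+1} = r_{k-1} − q_k·r_k inherits s_{k+1} = s_{k-1} − q_k·s_k, t_{k+1} = t_{k-1} − q_k·t_k, so r_k = a·s_k + b·t_k at every step:
  q = 24: r = 11, s = 1 − 24·0 = 1, t = 0 − 24·1 = -24  (check: 659·1 + 27·(-24) = 11)
  q = 2: r = 5, s = 0 − 2·1 = -2, t = 1 − 2·(-24) = 49  (check: 659·(-2) + 27·49 = 5)
  q = 2: r = 1, s = 1 − 2·(-2) = 5, t = -24 − 2·49 = -122  (check: 659·5 + 27·(-122) = 1)
The row with r = 1 (the gcd) gives the Bezout coefficients s = 5, t = -122.
Result: 659 · (5) + 27 · (-122) = 1.

gcd(659, 27) = 1; s = 5, t = -122 (check: 659·5 + 27·(-122) = 1).


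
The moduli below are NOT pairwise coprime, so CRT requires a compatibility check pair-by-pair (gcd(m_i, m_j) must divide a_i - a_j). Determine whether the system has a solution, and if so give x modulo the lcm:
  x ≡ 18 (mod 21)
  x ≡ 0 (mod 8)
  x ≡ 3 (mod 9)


Moduli 21, 8, 9 are not pairwise coprime, so CRT works modulo lcm(m_i) when all pairwise compatibility conditions hold.
Pairwise compatibility: gcd(m_i, m_j) must divide a_i - a_j for every pair.
Merge one congruence at a time:
  Start: x ≡ 18 (mod 21).
  Combine with x ≡ 0 (mod 8): gcd(21, 8) = 1; 0 - 18 = -18, which IS divisible by 1, so compatible.
    Write x = 18 + 21·t and substitute into x ≡ 0 (mod 8): 21·t ≡ 0 − 18 = -18 (mod 8).
    Reduce coefficients mod 8: 5·t ≡ 6 (mod 8).
    The inverse of 5 mod 8 is 5 (since 5·5 = 25 = 3·8 + 1), so t ≡ 5·6 = 30 ≡ 6 (mod 8).
    Then x = 18 + 21·6 = 144, valid modulo lcm(21, 8) = 168: x ≡ 144 (mod 168).
  Combine with x ≡ 3 (mod 9): gcd(168, 9) = 3; 3 - 144 = -141, which IS divisible by 3, so compatible.
    Write x = 144 + 168·t and substitute into x ≡ 3 (mod 9): 168·t ≡ 3 − 144 = -141 (mod 9).
    Divide the congruence (and modulus) by g = 3: 56·t ≡ -47 (mod 3).
    Reduce coefficients mod 3: 2·t ≡ 1 (mod 3).
    The inverse of 2 mod 3 is 2 (since 2·2 = 4 = 1·3 + 1), so t ≡ 2·1 = 2 ≡ 2 (mod 3).
    Then x = 144 + 168·2 = 480, valid modulo lcm(168, 9) = 504: x ≡ 480 (mod 504).
Verify: 480 mod 21 = 18, 480 mod 8 = 0, 480 mod 9 = 3.

x ≡ 480 (mod 504).


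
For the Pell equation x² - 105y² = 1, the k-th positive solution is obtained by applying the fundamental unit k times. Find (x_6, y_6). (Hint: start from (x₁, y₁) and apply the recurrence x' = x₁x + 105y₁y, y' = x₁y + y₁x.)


Step 1: Find the fundamental solution (x₁, y₁) of x² - 105y² = 1.
  Expand √105 as a continued fraction. a₀ = ⌊√105⌋ = 10; iterate m_{k+1} = d_k·a_k − m_k, d_{k+1} = (105 − m_{k+1}²)/d_k, a_{k+1} = ⌊(a₀ + m_{k+1})/d_{k+1}⌋ (starting m₀ = 0, d₀ = 1), with convergents p_k = a_k·p_{k-1} + p_{k-2}, q_k = a_k·q_{k-1} + q_{k-2} (p₋₁ = 1, q₋₁ = 0):
  k = 0: a₀ = 10; p₀/q₀ = 10/1; p₀² − 105·q₀² = 100 − 105 = -5.
  k = 1: m = 10, d = 5, a = ⌊(10 + 10)/5⌋ = 4; p/q = (4·10 + 1)/(4·1 + 0) = 41/4; p² − 105·q² = 1681 − 1680 = 1.
  The first convergent with p² − 105·q² = 1 gives the fundamental solution (x₁, y₁) = (41, 4).
Step 2: Apply the recurrence (x_{n+1}, y_{n+1}) = (x₁x_n + 105y₁y_n, x₁y_n + y₁x_n) repeatedly.
  From (x_1, y_1) = (41, 4): x_2 = 41·41 + 105·4·4 = 3361; y_2 = 41·4 + 4·41 = 328.
  From (x_2, y_2) = (3361, 328): x_3 = 41·3361 + 105·4·328 = 275561; y_3 = 41·328 + 4·3361 = 26892.
  From (x_3, y_3) = (275561, 26892): x_4 = 41·275561 + 105·4·26892 = 22592641; y_4 = 41·26892 + 4·275561 = 2204816.
  From (x_4, y_4) = (22592641, 2204816): x_5 = 41·22592641 + 105·4·2204816 = 1852321001; y_5 = 41·2204816 + 4·22592641 = 180768020.
  From (x_5, y_5) = (1852321001, 180768020): x_6 = 41·1852321001 + 105·4·180768020 = 151867729441; y_6 = 41·180768020 + 4·1852321001 = 14820772824.
Step 3: Verify x_6² - 105·y_6² = 23063807245564778172481 - 23063807245564778172480 = 1 (should be 1). ✓

(x_1, y_1) = (41, 4); (x_6, y_6) = (151867729441, 14820772824).


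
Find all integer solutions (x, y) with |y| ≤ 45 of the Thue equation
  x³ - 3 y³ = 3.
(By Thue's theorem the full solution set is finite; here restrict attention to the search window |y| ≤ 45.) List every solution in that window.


The equation is x³ - 3y³ = 3. For fixed y, x³ = 3·y³ + 3, so a solution requires the RHS to be a perfect cube.
Strategy: iterate y from -45 to 45, compute RHS = 3·y³ + 3, and check whether it is a (positive or negative) perfect cube.
Check small values of y:
  y = 0: RHS = 3 is not a perfect cube.
  y = 1: RHS = 6 is not a perfect cube.
  y = -1: RHS = 0 = (0)³ ⇒ x = 0 works.
  y = 2: RHS = 27 = (3)³ ⇒ x = 3 works.
  y = -2: RHS = -21 is not a perfect cube.
  y = 3: RHS = 84 is not a perfect cube.
  y = -3: RHS = -78 is not a perfect cube.
Continuing the search up to |y| = 45 finds no further solutions beyond those listed.
Collected solutions: (0, -1), (3, 2).

Solutions (with |y| ≤ 45): (0, -1), (3, 2).


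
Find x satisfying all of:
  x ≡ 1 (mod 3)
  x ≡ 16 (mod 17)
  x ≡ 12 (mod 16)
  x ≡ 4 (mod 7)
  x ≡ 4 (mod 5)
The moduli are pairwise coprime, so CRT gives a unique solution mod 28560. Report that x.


Product of moduli M = 3 · 17 · 16 · 7 · 5 = 28560.
Merge one congruence at a time:
  Start: x ≡ 1 (mod 3).
  Combine with x ≡ 16 (mod 17); new modulus lcm = 51.
    Write x = 1 + 3·t and substitute into x ≡ 16 (mod 17): 3·t ≡ 16 − 1 = 15 (mod 17).
    The inverse of 3 mod 17 is 6 (since 3·6 = 18 = 1·17 + 1), so t ≡ 6·15 = 90 ≡ 5 (mod 17).
    Then x = 1 + 3·5 = 16, valid modulo lcm(3, 17) = 51: x ≡ 16 (mod 51).
  Combine with x ≡ 12 (mod 16); new modulus lcm = 816.
    Write x = 16 + 51·t and substitute into x ≡ 12 (mod 16): 51·t ≡ 12 − 16 = -4 (mod 16).
    Reduce coefficients mod 16: 3·t ≡ 12 (mod 16).
    The inverse of 3 mod 16 is 11 (since 3·11 = 33 = 2·16 + 1), so t ≡ 11·12 = 132 ≡ 4 (mod 16).
    Then x = 16 + 51·4 = 220, valid modulo lcm(51, 16) = 816: x ≡ 220 (mod 816).
  Combine with x ≡ 4 (mod 7); new modulus lcm = 5712.
    Write x = 220 + 816·t and substitute into x ≡ 4 (mod 7): 816·t ≡ 4 − 220 = -216 (mod 7).
    Reduce coefficients mod 7: 4·t ≡ 1 (mod 7).
    The inverse of 4 mod 7 is 2 (since 4·2 = 8 = 1·7 + 1), so t ≡ 2·1 = 2 ≡ 2 (mod 7).
    Then x = 220 + 816·2 = 1852, valid modulo lcm(816, 7) = 5712: x ≡ 1852 (mod 5712).
  Combine with x ≡ 4 (mod 5); new modulus lcm = 28560.
    Write x = 1852 + 5712·t and substitute into x ≡ 4 (mod 5): 5712·t ≡ 4 − 1852 = -1848 (mod 5).
    Reduce coefficients mod 5: 2·t ≡ 2 (mod 5).
    The inverse of 2 mod 5 is 3 (since 2·3 = 6 = 1·5 + 1), so t ≡ 3·2 = 6 ≡ 1 (mod 5).
    Then x = 1852 + 5712·1 = 7564, valid modulo lcm(5712, 5) = 28560: x ≡ 7564 (mod 28560).
Verify against each original: 7564 mod 3 = 1, 7564 mod 17 = 16, 7564 mod 16 = 12, 7564 mod 7 = 4, 7564 mod 5 = 4.

x ≡ 7564 (mod 28560).
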